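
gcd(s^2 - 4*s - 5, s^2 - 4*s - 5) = s^2 - 4*s - 5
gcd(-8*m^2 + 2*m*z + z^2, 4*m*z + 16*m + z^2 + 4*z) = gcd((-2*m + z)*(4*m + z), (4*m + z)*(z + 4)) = 4*m + z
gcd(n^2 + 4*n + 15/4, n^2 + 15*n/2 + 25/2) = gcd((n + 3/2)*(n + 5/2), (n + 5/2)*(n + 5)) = n + 5/2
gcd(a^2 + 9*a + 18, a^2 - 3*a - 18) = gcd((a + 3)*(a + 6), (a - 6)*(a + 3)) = a + 3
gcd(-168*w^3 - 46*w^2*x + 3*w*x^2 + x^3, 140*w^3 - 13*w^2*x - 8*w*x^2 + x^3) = -28*w^2 - 3*w*x + x^2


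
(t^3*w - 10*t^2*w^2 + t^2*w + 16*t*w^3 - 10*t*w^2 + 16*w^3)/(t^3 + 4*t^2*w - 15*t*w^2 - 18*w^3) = w*(t^3 - 10*t^2*w + t^2 + 16*t*w^2 - 10*t*w + 16*w^2)/(t^3 + 4*t^2*w - 15*t*w^2 - 18*w^3)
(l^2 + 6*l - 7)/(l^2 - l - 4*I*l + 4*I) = (l + 7)/(l - 4*I)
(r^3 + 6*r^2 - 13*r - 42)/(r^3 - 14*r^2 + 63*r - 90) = (r^2 + 9*r + 14)/(r^2 - 11*r + 30)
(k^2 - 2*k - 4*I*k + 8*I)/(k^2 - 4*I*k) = (k - 2)/k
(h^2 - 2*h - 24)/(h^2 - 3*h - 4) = (-h^2 + 2*h + 24)/(-h^2 + 3*h + 4)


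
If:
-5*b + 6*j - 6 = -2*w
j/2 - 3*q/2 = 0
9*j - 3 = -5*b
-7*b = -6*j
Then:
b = 6/31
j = 7/31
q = 7/93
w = 87/31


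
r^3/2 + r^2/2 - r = r*(r/2 + 1)*(r - 1)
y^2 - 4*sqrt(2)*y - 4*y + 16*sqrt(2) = (y - 4)*(y - 4*sqrt(2))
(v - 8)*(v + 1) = v^2 - 7*v - 8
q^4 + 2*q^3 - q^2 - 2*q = q*(q - 1)*(q + 1)*(q + 2)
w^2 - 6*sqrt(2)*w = w*(w - 6*sqrt(2))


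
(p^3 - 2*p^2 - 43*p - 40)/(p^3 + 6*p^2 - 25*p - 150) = (p^2 - 7*p - 8)/(p^2 + p - 30)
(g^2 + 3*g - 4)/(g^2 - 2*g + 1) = (g + 4)/(g - 1)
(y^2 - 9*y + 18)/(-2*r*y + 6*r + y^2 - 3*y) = (y - 6)/(-2*r + y)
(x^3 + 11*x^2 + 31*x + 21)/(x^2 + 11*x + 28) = (x^2 + 4*x + 3)/(x + 4)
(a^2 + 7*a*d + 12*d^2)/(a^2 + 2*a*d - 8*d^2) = (a + 3*d)/(a - 2*d)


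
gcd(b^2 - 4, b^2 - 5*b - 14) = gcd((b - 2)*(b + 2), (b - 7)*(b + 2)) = b + 2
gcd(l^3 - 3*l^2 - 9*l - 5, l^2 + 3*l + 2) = l + 1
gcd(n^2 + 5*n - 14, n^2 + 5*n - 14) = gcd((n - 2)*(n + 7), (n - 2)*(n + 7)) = n^2 + 5*n - 14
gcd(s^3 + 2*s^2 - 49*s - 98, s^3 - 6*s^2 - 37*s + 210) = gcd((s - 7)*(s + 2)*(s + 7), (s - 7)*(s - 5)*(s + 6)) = s - 7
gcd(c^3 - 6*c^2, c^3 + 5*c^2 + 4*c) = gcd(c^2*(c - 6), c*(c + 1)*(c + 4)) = c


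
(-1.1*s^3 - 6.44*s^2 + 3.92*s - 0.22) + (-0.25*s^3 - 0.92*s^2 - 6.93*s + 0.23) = -1.35*s^3 - 7.36*s^2 - 3.01*s + 0.01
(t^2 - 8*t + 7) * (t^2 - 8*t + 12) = t^4 - 16*t^3 + 83*t^2 - 152*t + 84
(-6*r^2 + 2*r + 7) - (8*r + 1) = -6*r^2 - 6*r + 6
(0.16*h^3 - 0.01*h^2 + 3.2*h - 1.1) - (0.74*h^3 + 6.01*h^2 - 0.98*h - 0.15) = -0.58*h^3 - 6.02*h^2 + 4.18*h - 0.95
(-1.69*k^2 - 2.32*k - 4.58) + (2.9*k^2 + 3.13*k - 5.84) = 1.21*k^2 + 0.81*k - 10.42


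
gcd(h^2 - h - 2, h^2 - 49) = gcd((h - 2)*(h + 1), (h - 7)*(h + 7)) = 1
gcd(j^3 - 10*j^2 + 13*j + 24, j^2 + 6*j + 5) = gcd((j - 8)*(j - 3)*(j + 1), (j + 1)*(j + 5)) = j + 1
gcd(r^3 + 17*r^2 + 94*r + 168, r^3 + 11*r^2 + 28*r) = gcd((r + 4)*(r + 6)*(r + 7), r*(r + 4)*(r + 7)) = r^2 + 11*r + 28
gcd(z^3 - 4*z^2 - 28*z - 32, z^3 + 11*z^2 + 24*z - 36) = 1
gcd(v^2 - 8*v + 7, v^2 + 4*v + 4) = 1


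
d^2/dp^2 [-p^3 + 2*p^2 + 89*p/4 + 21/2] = 4 - 6*p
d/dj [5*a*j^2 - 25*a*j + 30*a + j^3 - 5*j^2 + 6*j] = 10*a*j - 25*a + 3*j^2 - 10*j + 6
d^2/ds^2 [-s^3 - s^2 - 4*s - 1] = -6*s - 2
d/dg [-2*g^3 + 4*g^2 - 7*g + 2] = -6*g^2 + 8*g - 7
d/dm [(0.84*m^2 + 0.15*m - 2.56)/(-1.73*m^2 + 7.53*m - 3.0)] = (6.5847*m^2 - 13.8976*m + 18.8268)/(2.9929*m^4 - 26.0538*m^3 + 67.0809*m^2 - 45.18*m + 9.0)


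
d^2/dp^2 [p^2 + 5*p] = 2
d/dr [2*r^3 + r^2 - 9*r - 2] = 6*r^2 + 2*r - 9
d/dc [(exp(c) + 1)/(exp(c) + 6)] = 5*exp(c)/(exp(c) + 6)^2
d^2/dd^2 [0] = 0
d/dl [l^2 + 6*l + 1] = 2*l + 6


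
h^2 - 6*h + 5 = (h - 5)*(h - 1)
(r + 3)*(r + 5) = r^2 + 8*r + 15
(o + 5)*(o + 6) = o^2 + 11*o + 30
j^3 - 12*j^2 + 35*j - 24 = (j - 8)*(j - 3)*(j - 1)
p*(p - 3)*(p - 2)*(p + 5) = p^4 - 19*p^2 + 30*p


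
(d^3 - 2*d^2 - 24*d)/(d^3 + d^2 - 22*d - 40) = d*(d - 6)/(d^2 - 3*d - 10)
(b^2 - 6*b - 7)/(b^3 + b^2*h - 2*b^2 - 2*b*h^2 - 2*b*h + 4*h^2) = (b^2 - 6*b - 7)/(b^3 + b^2*h - 2*b^2 - 2*b*h^2 - 2*b*h + 4*h^2)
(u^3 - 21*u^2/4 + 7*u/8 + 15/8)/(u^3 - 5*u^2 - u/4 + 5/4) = (4*u - 3)/(2*(2*u - 1))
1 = 1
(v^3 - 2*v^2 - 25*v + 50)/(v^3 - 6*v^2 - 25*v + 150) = (v - 2)/(v - 6)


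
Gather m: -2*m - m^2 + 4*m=-m^2 + 2*m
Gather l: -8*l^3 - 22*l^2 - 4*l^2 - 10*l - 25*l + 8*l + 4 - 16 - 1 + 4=-8*l^3 - 26*l^2 - 27*l - 9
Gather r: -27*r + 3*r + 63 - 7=56 - 24*r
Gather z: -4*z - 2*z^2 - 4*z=-2*z^2 - 8*z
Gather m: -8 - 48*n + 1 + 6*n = -42*n - 7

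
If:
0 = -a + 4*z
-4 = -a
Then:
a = 4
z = 1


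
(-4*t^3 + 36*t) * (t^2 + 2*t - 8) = -4*t^5 - 8*t^4 + 68*t^3 + 72*t^2 - 288*t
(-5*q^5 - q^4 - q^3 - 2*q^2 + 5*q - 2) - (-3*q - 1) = -5*q^5 - q^4 - q^3 - 2*q^2 + 8*q - 1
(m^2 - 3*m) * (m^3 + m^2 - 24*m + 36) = m^5 - 2*m^4 - 27*m^3 + 108*m^2 - 108*m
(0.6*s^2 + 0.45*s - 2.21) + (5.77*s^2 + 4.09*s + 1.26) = 6.37*s^2 + 4.54*s - 0.95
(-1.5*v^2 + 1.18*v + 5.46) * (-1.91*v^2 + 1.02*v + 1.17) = 2.865*v^4 - 3.7838*v^3 - 10.98*v^2 + 6.9498*v + 6.3882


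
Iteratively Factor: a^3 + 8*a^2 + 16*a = (a + 4)*(a^2 + 4*a) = (a + 4)^2*(a)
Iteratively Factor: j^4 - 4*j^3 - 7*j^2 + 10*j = (j)*(j^3 - 4*j^2 - 7*j + 10) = j*(j - 1)*(j^2 - 3*j - 10) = j*(j - 5)*(j - 1)*(j + 2)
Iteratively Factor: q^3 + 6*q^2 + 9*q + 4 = (q + 1)*(q^2 + 5*q + 4) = (q + 1)*(q + 4)*(q + 1)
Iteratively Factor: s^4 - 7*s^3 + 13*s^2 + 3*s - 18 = (s - 3)*(s^3 - 4*s^2 + s + 6) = (s - 3)^2*(s^2 - s - 2) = (s - 3)^2*(s + 1)*(s - 2)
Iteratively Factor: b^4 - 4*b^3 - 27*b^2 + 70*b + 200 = (b - 5)*(b^3 + b^2 - 22*b - 40) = (b - 5)*(b + 2)*(b^2 - b - 20) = (b - 5)^2*(b + 2)*(b + 4)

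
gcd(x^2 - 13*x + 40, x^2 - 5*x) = x - 5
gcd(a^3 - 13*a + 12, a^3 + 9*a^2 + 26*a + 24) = a + 4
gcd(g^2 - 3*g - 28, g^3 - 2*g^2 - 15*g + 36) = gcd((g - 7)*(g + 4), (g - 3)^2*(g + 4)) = g + 4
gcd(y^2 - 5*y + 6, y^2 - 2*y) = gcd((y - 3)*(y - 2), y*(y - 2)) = y - 2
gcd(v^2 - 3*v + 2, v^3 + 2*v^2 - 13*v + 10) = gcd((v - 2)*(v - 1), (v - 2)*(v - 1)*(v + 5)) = v^2 - 3*v + 2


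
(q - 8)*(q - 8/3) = q^2 - 32*q/3 + 64/3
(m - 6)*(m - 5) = m^2 - 11*m + 30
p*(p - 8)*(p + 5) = p^3 - 3*p^2 - 40*p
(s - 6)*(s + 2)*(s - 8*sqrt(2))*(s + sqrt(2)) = s^4 - 7*sqrt(2)*s^3 - 4*s^3 - 28*s^2 + 28*sqrt(2)*s^2 + 64*s + 84*sqrt(2)*s + 192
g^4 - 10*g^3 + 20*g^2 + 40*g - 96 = (g - 6)*(g - 4)*(g - 2)*(g + 2)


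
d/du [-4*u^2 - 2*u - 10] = -8*u - 2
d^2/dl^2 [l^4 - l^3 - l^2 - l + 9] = 12*l^2 - 6*l - 2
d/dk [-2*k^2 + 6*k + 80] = 6 - 4*k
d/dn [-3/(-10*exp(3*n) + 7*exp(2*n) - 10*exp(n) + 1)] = (-90*exp(2*n) + 42*exp(n) - 30)*exp(n)/(10*exp(3*n) - 7*exp(2*n) + 10*exp(n) - 1)^2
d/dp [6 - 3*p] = -3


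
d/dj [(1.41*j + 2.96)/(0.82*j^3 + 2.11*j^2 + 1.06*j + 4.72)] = (-2.3124*j^3 - 10.2567*j^2 - 12.4912*j + 3.5176)/(0.6724*j^6 + 3.4604*j^5 + 6.1905*j^4 + 12.214*j^3 + 21.042*j^2 + 10.0064*j + 22.2784)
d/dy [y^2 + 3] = 2*y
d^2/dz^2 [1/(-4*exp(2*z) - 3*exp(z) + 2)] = (-2*(8*exp(z) + 3)^2*exp(z) + (16*exp(z) + 3)*(4*exp(2*z) + 3*exp(z) - 2))*exp(z)/(4*exp(2*z) + 3*exp(z) - 2)^3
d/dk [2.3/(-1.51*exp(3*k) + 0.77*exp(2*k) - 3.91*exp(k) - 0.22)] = (10.419*exp(2*k) - 3.542*exp(k) + 8.993)*exp(k)/(1.51*exp(3*k) - 0.77*exp(2*k) + 3.91*exp(k) + 0.22)^2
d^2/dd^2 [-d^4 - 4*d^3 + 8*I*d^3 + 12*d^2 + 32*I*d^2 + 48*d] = -12*d^2 + d*(-24 + 48*I) + 24 + 64*I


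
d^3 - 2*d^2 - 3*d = d*(d - 3)*(d + 1)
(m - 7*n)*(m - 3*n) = m^2 - 10*m*n + 21*n^2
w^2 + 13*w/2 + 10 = (w + 5/2)*(w + 4)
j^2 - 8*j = j*(j - 8)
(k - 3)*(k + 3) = k^2 - 9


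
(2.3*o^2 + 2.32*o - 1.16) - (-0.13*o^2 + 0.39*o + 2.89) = 2.43*o^2 + 1.93*o - 4.05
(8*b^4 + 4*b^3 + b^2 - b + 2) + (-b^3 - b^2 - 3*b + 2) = 8*b^4 + 3*b^3 - 4*b + 4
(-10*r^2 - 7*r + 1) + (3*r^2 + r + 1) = -7*r^2 - 6*r + 2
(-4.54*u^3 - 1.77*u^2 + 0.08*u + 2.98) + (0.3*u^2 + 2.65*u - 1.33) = -4.54*u^3 - 1.47*u^2 + 2.73*u + 1.65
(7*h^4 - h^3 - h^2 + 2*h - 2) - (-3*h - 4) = 7*h^4 - h^3 - h^2 + 5*h + 2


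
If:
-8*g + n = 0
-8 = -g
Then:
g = 8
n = 64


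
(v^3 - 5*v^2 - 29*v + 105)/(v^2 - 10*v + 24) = (v^3 - 5*v^2 - 29*v + 105)/(v^2 - 10*v + 24)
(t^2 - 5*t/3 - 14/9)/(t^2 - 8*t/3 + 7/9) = (3*t + 2)/(3*t - 1)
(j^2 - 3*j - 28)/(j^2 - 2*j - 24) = (j - 7)/(j - 6)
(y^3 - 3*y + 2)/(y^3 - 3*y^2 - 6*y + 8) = (y - 1)/(y - 4)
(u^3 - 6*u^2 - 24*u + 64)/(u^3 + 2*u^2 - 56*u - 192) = (u - 2)/(u + 6)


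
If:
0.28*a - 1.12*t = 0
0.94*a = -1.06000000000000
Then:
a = -1.13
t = -0.28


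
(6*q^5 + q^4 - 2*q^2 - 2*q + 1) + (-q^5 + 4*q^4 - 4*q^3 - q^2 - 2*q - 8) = 5*q^5 + 5*q^4 - 4*q^3 - 3*q^2 - 4*q - 7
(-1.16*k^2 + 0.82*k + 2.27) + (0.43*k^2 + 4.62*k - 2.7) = -0.73*k^2 + 5.44*k - 0.43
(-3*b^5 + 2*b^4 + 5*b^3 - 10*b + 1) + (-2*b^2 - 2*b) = -3*b^5 + 2*b^4 + 5*b^3 - 2*b^2 - 12*b + 1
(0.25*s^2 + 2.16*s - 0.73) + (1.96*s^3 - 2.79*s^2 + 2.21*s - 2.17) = 1.96*s^3 - 2.54*s^2 + 4.37*s - 2.9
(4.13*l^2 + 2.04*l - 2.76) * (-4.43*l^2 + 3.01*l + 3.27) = -18.2959*l^4 + 3.3941*l^3 + 31.8723*l^2 - 1.6368*l - 9.0252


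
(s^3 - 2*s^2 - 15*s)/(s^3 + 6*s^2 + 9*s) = (s - 5)/(s + 3)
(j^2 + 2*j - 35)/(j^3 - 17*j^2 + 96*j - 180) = (j + 7)/(j^2 - 12*j + 36)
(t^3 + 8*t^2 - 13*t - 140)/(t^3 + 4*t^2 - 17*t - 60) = (t + 7)/(t + 3)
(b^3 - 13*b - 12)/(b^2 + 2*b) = (b^3 - 13*b - 12)/(b*(b + 2))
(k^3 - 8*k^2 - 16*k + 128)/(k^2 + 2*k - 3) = (k^3 - 8*k^2 - 16*k + 128)/(k^2 + 2*k - 3)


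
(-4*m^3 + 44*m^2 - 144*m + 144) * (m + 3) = -4*m^4 + 32*m^3 - 12*m^2 - 288*m + 432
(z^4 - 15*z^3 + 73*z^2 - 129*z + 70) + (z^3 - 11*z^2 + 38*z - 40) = z^4 - 14*z^3 + 62*z^2 - 91*z + 30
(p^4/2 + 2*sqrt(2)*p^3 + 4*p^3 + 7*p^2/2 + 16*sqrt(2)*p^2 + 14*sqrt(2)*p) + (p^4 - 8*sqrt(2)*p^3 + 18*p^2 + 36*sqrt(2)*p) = 3*p^4/2 - 6*sqrt(2)*p^3 + 4*p^3 + 43*p^2/2 + 16*sqrt(2)*p^2 + 50*sqrt(2)*p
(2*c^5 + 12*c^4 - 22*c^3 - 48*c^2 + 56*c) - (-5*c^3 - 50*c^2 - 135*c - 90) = 2*c^5 + 12*c^4 - 17*c^3 + 2*c^2 + 191*c + 90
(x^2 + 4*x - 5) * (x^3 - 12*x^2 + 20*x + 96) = x^5 - 8*x^4 - 33*x^3 + 236*x^2 + 284*x - 480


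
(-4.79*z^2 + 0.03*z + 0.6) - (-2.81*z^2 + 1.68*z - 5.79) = -1.98*z^2 - 1.65*z + 6.39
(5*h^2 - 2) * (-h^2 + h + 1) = -5*h^4 + 5*h^3 + 7*h^2 - 2*h - 2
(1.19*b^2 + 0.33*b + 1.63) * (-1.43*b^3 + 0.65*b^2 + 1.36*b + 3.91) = -1.7017*b^5 + 0.3016*b^4 - 0.498*b^3 + 6.1612*b^2 + 3.5071*b + 6.3733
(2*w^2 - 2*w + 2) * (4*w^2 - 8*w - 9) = 8*w^4 - 24*w^3 + 6*w^2 + 2*w - 18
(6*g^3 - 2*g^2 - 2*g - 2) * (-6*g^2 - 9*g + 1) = -36*g^5 - 42*g^4 + 36*g^3 + 28*g^2 + 16*g - 2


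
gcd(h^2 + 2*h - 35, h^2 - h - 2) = 1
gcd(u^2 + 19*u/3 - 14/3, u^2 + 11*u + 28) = u + 7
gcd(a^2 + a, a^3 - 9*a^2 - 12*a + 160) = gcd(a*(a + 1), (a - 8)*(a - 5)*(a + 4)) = 1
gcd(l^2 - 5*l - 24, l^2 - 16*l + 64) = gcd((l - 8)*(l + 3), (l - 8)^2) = l - 8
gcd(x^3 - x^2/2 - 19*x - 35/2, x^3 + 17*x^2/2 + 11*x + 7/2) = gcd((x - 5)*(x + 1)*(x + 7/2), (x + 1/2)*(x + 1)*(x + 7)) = x + 1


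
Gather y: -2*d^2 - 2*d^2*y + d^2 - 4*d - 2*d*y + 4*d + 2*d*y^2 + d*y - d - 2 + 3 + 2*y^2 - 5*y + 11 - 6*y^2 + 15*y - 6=-d^2 - d + y^2*(2*d - 4) + y*(-2*d^2 - d + 10) + 6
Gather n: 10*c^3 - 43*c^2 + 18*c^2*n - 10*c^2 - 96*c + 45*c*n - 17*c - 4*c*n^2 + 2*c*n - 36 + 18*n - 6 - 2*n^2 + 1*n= 10*c^3 - 53*c^2 - 113*c + n^2*(-4*c - 2) + n*(18*c^2 + 47*c + 19) - 42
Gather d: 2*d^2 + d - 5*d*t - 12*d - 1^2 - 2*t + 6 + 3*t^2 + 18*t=2*d^2 + d*(-5*t - 11) + 3*t^2 + 16*t + 5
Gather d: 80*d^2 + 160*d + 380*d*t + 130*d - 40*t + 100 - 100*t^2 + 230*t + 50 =80*d^2 + d*(380*t + 290) - 100*t^2 + 190*t + 150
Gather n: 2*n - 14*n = -12*n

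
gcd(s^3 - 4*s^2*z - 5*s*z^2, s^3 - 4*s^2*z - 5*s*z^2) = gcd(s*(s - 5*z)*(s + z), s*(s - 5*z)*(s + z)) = -s^3 + 4*s^2*z + 5*s*z^2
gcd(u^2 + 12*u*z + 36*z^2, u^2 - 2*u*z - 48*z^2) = u + 6*z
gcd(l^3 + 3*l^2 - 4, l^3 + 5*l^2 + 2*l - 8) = l^2 + l - 2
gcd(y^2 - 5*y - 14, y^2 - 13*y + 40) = 1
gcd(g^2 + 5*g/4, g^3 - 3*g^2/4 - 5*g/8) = g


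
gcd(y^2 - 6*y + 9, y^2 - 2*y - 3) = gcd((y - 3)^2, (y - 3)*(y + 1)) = y - 3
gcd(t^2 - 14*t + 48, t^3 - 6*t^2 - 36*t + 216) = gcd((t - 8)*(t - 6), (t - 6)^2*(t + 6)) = t - 6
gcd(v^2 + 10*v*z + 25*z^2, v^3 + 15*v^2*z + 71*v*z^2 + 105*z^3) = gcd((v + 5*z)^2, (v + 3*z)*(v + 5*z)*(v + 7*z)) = v + 5*z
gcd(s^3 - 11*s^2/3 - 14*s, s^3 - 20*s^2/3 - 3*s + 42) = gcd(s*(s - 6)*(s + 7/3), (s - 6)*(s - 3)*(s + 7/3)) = s^2 - 11*s/3 - 14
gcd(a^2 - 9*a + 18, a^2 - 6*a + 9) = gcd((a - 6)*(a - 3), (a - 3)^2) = a - 3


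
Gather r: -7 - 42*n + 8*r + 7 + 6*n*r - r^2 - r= -42*n - r^2 + r*(6*n + 7)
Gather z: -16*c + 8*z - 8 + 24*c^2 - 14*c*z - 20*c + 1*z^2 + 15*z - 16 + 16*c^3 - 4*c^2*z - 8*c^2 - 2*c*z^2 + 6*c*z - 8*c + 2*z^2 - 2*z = 16*c^3 + 16*c^2 - 44*c + z^2*(3 - 2*c) + z*(-4*c^2 - 8*c + 21) - 24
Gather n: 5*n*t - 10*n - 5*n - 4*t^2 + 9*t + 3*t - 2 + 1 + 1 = n*(5*t - 15) - 4*t^2 + 12*t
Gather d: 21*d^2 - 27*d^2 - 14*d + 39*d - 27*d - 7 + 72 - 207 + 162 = -6*d^2 - 2*d + 20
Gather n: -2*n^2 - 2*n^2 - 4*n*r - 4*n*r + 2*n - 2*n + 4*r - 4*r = -4*n^2 - 8*n*r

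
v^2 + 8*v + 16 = (v + 4)^2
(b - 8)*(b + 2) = b^2 - 6*b - 16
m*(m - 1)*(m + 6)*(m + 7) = m^4 + 12*m^3 + 29*m^2 - 42*m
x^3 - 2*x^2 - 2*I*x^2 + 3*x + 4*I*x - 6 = (x - 2)*(x - 3*I)*(x + I)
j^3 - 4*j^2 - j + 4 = (j - 4)*(j - 1)*(j + 1)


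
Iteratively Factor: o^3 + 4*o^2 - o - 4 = (o + 4)*(o^2 - 1) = (o + 1)*(o + 4)*(o - 1)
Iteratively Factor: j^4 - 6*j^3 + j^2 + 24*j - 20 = (j - 1)*(j^3 - 5*j^2 - 4*j + 20) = (j - 2)*(j - 1)*(j^2 - 3*j - 10) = (j - 5)*(j - 2)*(j - 1)*(j + 2)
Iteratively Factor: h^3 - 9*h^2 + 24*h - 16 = (h - 1)*(h^2 - 8*h + 16) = (h - 4)*(h - 1)*(h - 4)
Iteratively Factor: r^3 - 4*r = (r + 2)*(r^2 - 2*r) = r*(r + 2)*(r - 2)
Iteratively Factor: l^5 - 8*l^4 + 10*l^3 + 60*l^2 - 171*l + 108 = (l - 3)*(l^4 - 5*l^3 - 5*l^2 + 45*l - 36) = (l - 3)*(l + 3)*(l^3 - 8*l^2 + 19*l - 12) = (l - 3)^2*(l + 3)*(l^2 - 5*l + 4) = (l - 4)*(l - 3)^2*(l + 3)*(l - 1)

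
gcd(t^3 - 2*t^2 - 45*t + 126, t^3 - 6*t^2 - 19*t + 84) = t - 3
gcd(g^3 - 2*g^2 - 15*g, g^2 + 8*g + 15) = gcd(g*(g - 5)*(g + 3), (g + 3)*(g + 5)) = g + 3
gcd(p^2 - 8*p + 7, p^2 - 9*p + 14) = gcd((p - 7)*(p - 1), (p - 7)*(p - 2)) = p - 7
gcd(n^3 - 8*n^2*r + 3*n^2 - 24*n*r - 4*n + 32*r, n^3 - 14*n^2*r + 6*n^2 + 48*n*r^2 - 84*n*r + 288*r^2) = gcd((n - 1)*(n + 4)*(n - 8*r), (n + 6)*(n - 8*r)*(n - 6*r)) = -n + 8*r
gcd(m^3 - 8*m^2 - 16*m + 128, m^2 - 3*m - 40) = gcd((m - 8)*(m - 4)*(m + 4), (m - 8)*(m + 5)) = m - 8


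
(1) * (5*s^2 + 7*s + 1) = 5*s^2 + 7*s + 1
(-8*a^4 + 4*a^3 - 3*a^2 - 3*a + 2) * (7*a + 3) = -56*a^5 + 4*a^4 - 9*a^3 - 30*a^2 + 5*a + 6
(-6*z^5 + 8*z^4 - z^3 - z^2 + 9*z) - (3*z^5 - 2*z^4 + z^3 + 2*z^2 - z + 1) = -9*z^5 + 10*z^4 - 2*z^3 - 3*z^2 + 10*z - 1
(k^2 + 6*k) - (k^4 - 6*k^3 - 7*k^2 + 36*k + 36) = -k^4 + 6*k^3 + 8*k^2 - 30*k - 36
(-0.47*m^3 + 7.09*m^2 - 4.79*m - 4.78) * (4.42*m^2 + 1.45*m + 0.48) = -2.0774*m^5 + 30.6563*m^4 - 11.1169*m^3 - 24.6699*m^2 - 9.2302*m - 2.2944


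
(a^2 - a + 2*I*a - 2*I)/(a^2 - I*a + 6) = (a - 1)/(a - 3*I)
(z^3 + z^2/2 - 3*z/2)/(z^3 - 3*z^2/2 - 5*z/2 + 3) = z/(z - 2)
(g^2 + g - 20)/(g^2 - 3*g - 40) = (g - 4)/(g - 8)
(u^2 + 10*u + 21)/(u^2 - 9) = (u + 7)/(u - 3)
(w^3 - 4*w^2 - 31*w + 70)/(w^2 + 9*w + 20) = (w^2 - 9*w + 14)/(w + 4)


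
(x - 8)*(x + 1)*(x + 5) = x^3 - 2*x^2 - 43*x - 40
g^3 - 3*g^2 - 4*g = g*(g - 4)*(g + 1)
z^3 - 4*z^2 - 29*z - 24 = (z - 8)*(z + 1)*(z + 3)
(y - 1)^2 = y^2 - 2*y + 1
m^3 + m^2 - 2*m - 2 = (m + 1)*(m - sqrt(2))*(m + sqrt(2))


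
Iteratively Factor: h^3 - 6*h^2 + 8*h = (h)*(h^2 - 6*h + 8) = h*(h - 4)*(h - 2)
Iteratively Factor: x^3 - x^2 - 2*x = (x - 2)*(x^2 + x) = (x - 2)*(x + 1)*(x)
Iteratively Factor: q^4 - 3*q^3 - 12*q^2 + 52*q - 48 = (q - 3)*(q^3 - 12*q + 16) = (q - 3)*(q - 2)*(q^2 + 2*q - 8) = (q - 3)*(q - 2)*(q + 4)*(q - 2)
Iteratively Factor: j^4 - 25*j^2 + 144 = (j + 4)*(j^3 - 4*j^2 - 9*j + 36) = (j - 4)*(j + 4)*(j^2 - 9) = (j - 4)*(j + 3)*(j + 4)*(j - 3)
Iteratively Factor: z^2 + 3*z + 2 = (z + 1)*(z + 2)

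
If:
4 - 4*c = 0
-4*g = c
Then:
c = 1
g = -1/4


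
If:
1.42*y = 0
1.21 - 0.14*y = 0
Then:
No Solution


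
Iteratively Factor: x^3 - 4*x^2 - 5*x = (x - 5)*(x^2 + x) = x*(x - 5)*(x + 1)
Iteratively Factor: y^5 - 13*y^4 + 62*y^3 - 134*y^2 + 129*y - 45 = (y - 3)*(y^4 - 10*y^3 + 32*y^2 - 38*y + 15) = (y - 5)*(y - 3)*(y^3 - 5*y^2 + 7*y - 3) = (y - 5)*(y - 3)^2*(y^2 - 2*y + 1) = (y - 5)*(y - 3)^2*(y - 1)*(y - 1)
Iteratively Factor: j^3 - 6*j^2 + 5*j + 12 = (j - 3)*(j^2 - 3*j - 4) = (j - 4)*(j - 3)*(j + 1)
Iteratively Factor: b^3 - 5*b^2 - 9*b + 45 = (b - 3)*(b^2 - 2*b - 15) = (b - 5)*(b - 3)*(b + 3)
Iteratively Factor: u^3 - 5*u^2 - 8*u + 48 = (u + 3)*(u^2 - 8*u + 16) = (u - 4)*(u + 3)*(u - 4)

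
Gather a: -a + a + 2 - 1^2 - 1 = 0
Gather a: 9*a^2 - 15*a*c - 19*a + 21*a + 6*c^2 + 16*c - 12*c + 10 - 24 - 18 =9*a^2 + a*(2 - 15*c) + 6*c^2 + 4*c - 32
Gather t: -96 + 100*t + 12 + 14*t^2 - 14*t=14*t^2 + 86*t - 84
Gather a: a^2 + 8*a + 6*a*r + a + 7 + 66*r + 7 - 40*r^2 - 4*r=a^2 + a*(6*r + 9) - 40*r^2 + 62*r + 14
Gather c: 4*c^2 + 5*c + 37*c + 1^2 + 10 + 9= 4*c^2 + 42*c + 20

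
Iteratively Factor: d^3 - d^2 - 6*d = (d - 3)*(d^2 + 2*d) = (d - 3)*(d + 2)*(d)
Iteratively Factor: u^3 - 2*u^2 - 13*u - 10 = (u + 2)*(u^2 - 4*u - 5) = (u - 5)*(u + 2)*(u + 1)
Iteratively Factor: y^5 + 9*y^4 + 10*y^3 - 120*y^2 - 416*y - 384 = (y + 2)*(y^4 + 7*y^3 - 4*y^2 - 112*y - 192) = (y + 2)*(y + 4)*(y^3 + 3*y^2 - 16*y - 48) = (y + 2)*(y + 3)*(y + 4)*(y^2 - 16) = (y + 2)*(y + 3)*(y + 4)^2*(y - 4)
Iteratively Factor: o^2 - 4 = (o + 2)*(o - 2)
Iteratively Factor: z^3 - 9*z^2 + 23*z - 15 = (z - 3)*(z^2 - 6*z + 5) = (z - 5)*(z - 3)*(z - 1)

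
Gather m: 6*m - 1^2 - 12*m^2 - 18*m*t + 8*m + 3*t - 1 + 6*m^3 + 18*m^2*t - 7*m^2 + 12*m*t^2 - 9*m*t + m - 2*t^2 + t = 6*m^3 + m^2*(18*t - 19) + m*(12*t^2 - 27*t + 15) - 2*t^2 + 4*t - 2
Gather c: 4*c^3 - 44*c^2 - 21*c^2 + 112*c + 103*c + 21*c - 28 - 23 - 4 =4*c^3 - 65*c^2 + 236*c - 55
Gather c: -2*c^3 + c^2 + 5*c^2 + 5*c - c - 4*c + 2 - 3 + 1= -2*c^3 + 6*c^2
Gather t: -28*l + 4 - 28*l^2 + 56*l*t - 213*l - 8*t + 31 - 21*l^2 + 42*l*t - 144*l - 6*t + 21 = -49*l^2 - 385*l + t*(98*l - 14) + 56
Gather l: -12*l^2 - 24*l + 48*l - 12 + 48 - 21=-12*l^2 + 24*l + 15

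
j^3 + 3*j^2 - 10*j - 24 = (j - 3)*(j + 2)*(j + 4)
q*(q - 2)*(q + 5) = q^3 + 3*q^2 - 10*q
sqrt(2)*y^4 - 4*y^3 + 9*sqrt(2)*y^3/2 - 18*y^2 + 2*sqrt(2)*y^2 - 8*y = y*(y + 4)*(y - 2*sqrt(2))*(sqrt(2)*y + sqrt(2)/2)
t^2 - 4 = (t - 2)*(t + 2)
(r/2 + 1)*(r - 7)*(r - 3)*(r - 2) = r^4/2 - 5*r^3 + 17*r^2/2 + 20*r - 42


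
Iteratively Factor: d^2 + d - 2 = (d + 2)*(d - 1)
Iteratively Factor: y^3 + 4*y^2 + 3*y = (y)*(y^2 + 4*y + 3) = y*(y + 3)*(y + 1)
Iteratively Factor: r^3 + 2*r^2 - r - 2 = (r + 1)*(r^2 + r - 2) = (r - 1)*(r + 1)*(r + 2)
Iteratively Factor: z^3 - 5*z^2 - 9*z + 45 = (z - 5)*(z^2 - 9) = (z - 5)*(z - 3)*(z + 3)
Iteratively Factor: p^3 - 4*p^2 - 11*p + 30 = (p - 2)*(p^2 - 2*p - 15) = (p - 2)*(p + 3)*(p - 5)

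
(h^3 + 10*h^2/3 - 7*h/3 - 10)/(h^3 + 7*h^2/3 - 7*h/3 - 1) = (3*h^2 + h - 10)/(3*h^2 - 2*h - 1)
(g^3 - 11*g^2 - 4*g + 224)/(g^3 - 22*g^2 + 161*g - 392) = (g + 4)/(g - 7)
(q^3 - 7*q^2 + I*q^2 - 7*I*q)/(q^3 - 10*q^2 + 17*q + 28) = q*(q + I)/(q^2 - 3*q - 4)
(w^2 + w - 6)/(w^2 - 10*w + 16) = (w + 3)/(w - 8)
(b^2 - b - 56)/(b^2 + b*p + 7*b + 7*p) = (b - 8)/(b + p)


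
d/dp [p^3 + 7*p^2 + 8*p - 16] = 3*p^2 + 14*p + 8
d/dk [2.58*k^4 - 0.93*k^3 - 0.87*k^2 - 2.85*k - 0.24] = 10.32*k^3 - 2.79*k^2 - 1.74*k - 2.85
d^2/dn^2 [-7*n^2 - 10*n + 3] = -14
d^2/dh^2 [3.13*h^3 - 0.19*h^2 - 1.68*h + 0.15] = 18.78*h - 0.38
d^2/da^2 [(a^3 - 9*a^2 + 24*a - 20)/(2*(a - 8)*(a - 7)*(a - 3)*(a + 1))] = (a^9 - 27*a^8 + 354*a^7 - 3438*a^6 + 26865*a^5 - 150915*a^4 + 555072*a^3 - 1255824*a^2 + 1593660*a - 892820)/(a^12 - 51*a^11 + 1116*a^10 - 13580*a^9 + 98958*a^8 - 425658*a^7 + 923156*a^6 - 123804*a^5 - 3417735*a^4 + 3865301*a^3 + 4765320*a^2 - 5673024*a - 4741632)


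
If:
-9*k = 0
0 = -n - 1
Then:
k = 0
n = -1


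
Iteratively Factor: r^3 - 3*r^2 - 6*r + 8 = (r - 1)*(r^2 - 2*r - 8) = (r - 4)*(r - 1)*(r + 2)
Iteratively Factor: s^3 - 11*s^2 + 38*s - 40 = (s - 2)*(s^2 - 9*s + 20) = (s - 5)*(s - 2)*(s - 4)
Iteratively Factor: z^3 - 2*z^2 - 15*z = (z)*(z^2 - 2*z - 15) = z*(z - 5)*(z + 3)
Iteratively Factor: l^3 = (l)*(l^2) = l^2*(l)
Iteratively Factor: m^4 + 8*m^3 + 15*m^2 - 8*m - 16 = (m + 1)*(m^3 + 7*m^2 + 8*m - 16) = (m + 1)*(m + 4)*(m^2 + 3*m - 4) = (m + 1)*(m + 4)^2*(m - 1)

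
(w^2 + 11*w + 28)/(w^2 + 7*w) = (w + 4)/w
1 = 1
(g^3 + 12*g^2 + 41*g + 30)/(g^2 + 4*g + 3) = (g^2 + 11*g + 30)/(g + 3)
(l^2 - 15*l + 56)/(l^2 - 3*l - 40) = (l - 7)/(l + 5)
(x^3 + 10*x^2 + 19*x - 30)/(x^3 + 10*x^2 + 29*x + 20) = (x^2 + 5*x - 6)/(x^2 + 5*x + 4)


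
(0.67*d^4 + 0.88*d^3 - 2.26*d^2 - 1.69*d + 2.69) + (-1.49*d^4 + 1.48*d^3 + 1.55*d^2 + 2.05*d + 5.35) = -0.82*d^4 + 2.36*d^3 - 0.71*d^2 + 0.36*d + 8.04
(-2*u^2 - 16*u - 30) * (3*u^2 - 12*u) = -6*u^4 - 24*u^3 + 102*u^2 + 360*u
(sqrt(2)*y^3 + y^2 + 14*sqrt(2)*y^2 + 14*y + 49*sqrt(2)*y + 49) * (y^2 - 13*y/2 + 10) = sqrt(2)*y^5 + y^4 + 15*sqrt(2)*y^4/2 - 32*sqrt(2)*y^3 + 15*y^3/2 - 357*sqrt(2)*y^2/2 - 32*y^2 - 357*y/2 + 490*sqrt(2)*y + 490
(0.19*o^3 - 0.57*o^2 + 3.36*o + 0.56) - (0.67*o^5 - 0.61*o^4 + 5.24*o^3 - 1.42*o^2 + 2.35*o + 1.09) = -0.67*o^5 + 0.61*o^4 - 5.05*o^3 + 0.85*o^2 + 1.01*o - 0.53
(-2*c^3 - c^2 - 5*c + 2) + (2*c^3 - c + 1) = -c^2 - 6*c + 3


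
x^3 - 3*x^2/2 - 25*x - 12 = (x - 6)*(x + 1/2)*(x + 4)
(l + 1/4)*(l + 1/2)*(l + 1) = l^3 + 7*l^2/4 + 7*l/8 + 1/8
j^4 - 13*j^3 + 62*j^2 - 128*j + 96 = (j - 4)^2*(j - 3)*(j - 2)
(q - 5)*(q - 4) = q^2 - 9*q + 20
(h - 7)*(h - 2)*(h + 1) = h^3 - 8*h^2 + 5*h + 14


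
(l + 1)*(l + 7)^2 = l^3 + 15*l^2 + 63*l + 49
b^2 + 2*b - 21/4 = (b - 3/2)*(b + 7/2)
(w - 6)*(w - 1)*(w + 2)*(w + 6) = w^4 + w^3 - 38*w^2 - 36*w + 72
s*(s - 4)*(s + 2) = s^3 - 2*s^2 - 8*s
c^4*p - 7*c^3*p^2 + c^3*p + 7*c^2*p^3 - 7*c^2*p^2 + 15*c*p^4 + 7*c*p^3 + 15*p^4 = (c - 5*p)*(c - 3*p)*(c + p)*(c*p + p)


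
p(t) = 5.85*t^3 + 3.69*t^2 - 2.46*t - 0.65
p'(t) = 17.55*t^2 + 7.38*t - 2.46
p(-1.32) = -4.43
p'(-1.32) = 18.38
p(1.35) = 17.15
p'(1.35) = 39.49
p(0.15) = -0.92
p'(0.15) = -0.96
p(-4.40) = -416.71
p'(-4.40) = 304.84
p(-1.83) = -19.64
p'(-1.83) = 42.81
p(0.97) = 5.77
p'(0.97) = 21.21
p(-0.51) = 0.79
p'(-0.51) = -1.66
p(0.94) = 5.16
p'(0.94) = 19.98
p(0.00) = -0.65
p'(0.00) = -2.46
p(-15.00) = -18877.25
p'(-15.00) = 3835.59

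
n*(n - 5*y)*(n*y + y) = n^3*y - 5*n^2*y^2 + n^2*y - 5*n*y^2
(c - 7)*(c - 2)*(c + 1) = c^3 - 8*c^2 + 5*c + 14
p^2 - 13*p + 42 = (p - 7)*(p - 6)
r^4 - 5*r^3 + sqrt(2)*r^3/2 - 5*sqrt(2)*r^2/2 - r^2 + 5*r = r*(r - 5)*(r - sqrt(2)/2)*(r + sqrt(2))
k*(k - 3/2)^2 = k^3 - 3*k^2 + 9*k/4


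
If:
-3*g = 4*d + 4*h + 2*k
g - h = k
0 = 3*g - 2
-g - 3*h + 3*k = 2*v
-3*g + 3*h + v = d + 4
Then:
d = -16/3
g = 2/3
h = 9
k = -25/3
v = -79/3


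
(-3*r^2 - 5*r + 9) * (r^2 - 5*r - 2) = -3*r^4 + 10*r^3 + 40*r^2 - 35*r - 18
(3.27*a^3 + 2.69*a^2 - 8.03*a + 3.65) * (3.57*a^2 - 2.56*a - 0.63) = 11.6739*a^5 + 1.2321*a^4 - 37.6136*a^3 + 31.8926*a^2 - 4.2851*a - 2.2995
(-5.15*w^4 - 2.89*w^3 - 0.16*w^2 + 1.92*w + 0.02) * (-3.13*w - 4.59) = 16.1195*w^5 + 32.6842*w^4 + 13.7659*w^3 - 5.2752*w^2 - 8.8754*w - 0.0918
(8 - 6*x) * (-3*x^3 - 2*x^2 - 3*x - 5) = 18*x^4 - 12*x^3 + 2*x^2 + 6*x - 40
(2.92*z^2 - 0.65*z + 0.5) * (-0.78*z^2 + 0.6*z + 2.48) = -2.2776*z^4 + 2.259*z^3 + 6.4616*z^2 - 1.312*z + 1.24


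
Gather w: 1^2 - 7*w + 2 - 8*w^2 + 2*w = -8*w^2 - 5*w + 3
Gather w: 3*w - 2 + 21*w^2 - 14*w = 21*w^2 - 11*w - 2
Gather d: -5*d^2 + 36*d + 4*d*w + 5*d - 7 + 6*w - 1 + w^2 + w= -5*d^2 + d*(4*w + 41) + w^2 + 7*w - 8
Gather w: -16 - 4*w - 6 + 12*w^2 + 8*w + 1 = 12*w^2 + 4*w - 21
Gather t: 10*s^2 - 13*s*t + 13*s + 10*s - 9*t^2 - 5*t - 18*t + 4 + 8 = 10*s^2 + 23*s - 9*t^2 + t*(-13*s - 23) + 12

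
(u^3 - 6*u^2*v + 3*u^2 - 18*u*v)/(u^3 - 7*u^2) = (u^2 - 6*u*v + 3*u - 18*v)/(u*(u - 7))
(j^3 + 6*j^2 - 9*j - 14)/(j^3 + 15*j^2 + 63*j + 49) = (j - 2)/(j + 7)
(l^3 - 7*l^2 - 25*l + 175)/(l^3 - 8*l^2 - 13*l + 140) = (l + 5)/(l + 4)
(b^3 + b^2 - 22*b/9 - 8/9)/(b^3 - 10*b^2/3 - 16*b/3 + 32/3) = (b + 1/3)/(b - 4)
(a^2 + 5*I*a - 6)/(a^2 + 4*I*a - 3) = (a + 2*I)/(a + I)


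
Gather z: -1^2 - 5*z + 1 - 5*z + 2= 2 - 10*z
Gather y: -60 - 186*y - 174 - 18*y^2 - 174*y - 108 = -18*y^2 - 360*y - 342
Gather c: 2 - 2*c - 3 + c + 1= -c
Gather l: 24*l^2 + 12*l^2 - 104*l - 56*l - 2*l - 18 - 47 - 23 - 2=36*l^2 - 162*l - 90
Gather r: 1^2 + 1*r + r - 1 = 2*r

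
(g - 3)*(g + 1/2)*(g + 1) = g^3 - 3*g^2/2 - 4*g - 3/2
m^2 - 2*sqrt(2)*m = m*(m - 2*sqrt(2))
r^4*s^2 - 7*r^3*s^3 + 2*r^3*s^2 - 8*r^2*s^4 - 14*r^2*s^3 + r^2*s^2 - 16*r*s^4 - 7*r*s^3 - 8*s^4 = (r - 8*s)*(r + s)*(r*s + s)^2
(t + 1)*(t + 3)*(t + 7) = t^3 + 11*t^2 + 31*t + 21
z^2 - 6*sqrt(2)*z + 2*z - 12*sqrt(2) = (z + 2)*(z - 6*sqrt(2))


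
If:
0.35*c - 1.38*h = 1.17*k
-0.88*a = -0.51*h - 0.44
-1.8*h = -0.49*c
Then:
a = 0.5 - 7.19163223140496*k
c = -45.5844155844156*k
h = -12.4090909090909*k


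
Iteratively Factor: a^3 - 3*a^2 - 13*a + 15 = (a + 3)*(a^2 - 6*a + 5) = (a - 5)*(a + 3)*(a - 1)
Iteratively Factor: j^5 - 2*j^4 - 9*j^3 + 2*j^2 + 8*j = (j + 1)*(j^4 - 3*j^3 - 6*j^2 + 8*j) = (j - 1)*(j + 1)*(j^3 - 2*j^2 - 8*j) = j*(j - 1)*(j + 1)*(j^2 - 2*j - 8) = j*(j - 4)*(j - 1)*(j + 1)*(j + 2)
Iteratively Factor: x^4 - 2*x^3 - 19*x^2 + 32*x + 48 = (x + 4)*(x^3 - 6*x^2 + 5*x + 12) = (x + 1)*(x + 4)*(x^2 - 7*x + 12) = (x - 3)*(x + 1)*(x + 4)*(x - 4)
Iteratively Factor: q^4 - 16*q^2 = (q)*(q^3 - 16*q) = q^2*(q^2 - 16) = q^2*(q + 4)*(q - 4)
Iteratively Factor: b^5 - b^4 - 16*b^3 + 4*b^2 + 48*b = (b - 2)*(b^4 + b^3 - 14*b^2 - 24*b) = (b - 4)*(b - 2)*(b^3 + 5*b^2 + 6*b) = b*(b - 4)*(b - 2)*(b^2 + 5*b + 6) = b*(b - 4)*(b - 2)*(b + 3)*(b + 2)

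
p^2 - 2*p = p*(p - 2)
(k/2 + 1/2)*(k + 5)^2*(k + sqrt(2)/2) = k^4/2 + sqrt(2)*k^3/4 + 11*k^3/2 + 11*sqrt(2)*k^2/4 + 35*k^2/2 + 35*sqrt(2)*k/4 + 25*k/2 + 25*sqrt(2)/4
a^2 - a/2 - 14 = (a - 4)*(a + 7/2)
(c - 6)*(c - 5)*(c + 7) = c^3 - 4*c^2 - 47*c + 210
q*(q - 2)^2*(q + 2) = q^4 - 2*q^3 - 4*q^2 + 8*q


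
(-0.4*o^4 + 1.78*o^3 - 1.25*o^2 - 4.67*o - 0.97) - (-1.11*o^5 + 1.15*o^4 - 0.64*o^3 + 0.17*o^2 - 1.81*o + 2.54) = 1.11*o^5 - 1.55*o^4 + 2.42*o^3 - 1.42*o^2 - 2.86*o - 3.51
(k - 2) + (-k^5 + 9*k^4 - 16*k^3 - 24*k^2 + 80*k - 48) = -k^5 + 9*k^4 - 16*k^3 - 24*k^2 + 81*k - 50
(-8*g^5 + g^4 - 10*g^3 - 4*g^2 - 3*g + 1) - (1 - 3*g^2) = -8*g^5 + g^4 - 10*g^3 - g^2 - 3*g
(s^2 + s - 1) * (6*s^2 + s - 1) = 6*s^4 + 7*s^3 - 6*s^2 - 2*s + 1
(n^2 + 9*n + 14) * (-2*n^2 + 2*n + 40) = -2*n^4 - 16*n^3 + 30*n^2 + 388*n + 560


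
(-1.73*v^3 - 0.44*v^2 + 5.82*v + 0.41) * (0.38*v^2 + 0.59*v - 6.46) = -0.6574*v^5 - 1.1879*v^4 + 13.1278*v^3 + 6.432*v^2 - 37.3553*v - 2.6486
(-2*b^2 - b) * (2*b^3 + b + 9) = -4*b^5 - 2*b^4 - 2*b^3 - 19*b^2 - 9*b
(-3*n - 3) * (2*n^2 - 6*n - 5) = -6*n^3 + 12*n^2 + 33*n + 15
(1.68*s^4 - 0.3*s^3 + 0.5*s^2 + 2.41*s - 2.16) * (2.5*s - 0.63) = 4.2*s^5 - 1.8084*s^4 + 1.439*s^3 + 5.71*s^2 - 6.9183*s + 1.3608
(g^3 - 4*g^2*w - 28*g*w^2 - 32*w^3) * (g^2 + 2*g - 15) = g^5 - 4*g^4*w + 2*g^4 - 28*g^3*w^2 - 8*g^3*w - 15*g^3 - 32*g^2*w^3 - 56*g^2*w^2 + 60*g^2*w - 64*g*w^3 + 420*g*w^2 + 480*w^3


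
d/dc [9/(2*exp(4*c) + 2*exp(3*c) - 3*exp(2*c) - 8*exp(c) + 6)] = (-72*exp(3*c) - 54*exp(2*c) + 54*exp(c) + 72)*exp(c)/(2*exp(4*c) + 2*exp(3*c) - 3*exp(2*c) - 8*exp(c) + 6)^2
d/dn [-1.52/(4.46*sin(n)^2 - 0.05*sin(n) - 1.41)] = (13.5584*sin(n) - 0.076)*cos(n)/(-4.46*sin(n)^2 + 0.05*sin(n) + 1.41)^2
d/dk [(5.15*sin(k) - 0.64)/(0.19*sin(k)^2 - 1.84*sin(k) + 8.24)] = (-0.9785*sin(k)^2 + 0.2432*sin(k) + 41.2584)*cos(k)/(0.0361*sin(k)^4 - 0.6992*sin(k)^3 + 6.5168*sin(k)^2 - 30.3232*sin(k) + 67.8976)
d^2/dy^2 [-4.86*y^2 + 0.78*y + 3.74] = -9.72000000000000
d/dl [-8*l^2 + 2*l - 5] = 2 - 16*l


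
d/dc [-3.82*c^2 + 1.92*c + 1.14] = 1.92 - 7.64*c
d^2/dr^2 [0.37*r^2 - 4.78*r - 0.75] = 0.740000000000000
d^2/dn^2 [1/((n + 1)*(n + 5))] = 2*((n + 1)^2 + (n + 1)*(n + 5) + (n + 5)^2)/((n + 1)^3*(n + 5)^3)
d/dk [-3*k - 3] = -3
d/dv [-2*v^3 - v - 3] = -6*v^2 - 1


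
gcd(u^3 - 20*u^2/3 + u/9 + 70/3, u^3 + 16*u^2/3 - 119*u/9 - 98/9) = u - 7/3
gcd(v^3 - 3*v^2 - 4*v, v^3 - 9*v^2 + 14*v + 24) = v^2 - 3*v - 4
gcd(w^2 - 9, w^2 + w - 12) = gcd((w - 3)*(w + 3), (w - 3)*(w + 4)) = w - 3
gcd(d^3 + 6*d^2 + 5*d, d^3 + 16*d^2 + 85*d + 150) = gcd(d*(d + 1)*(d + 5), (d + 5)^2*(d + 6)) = d + 5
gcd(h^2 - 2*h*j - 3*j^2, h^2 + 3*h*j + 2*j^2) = h + j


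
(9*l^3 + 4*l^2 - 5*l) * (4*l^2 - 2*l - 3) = 36*l^5 - 2*l^4 - 55*l^3 - 2*l^2 + 15*l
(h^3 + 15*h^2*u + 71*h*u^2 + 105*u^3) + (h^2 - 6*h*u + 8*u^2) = h^3 + 15*h^2*u + h^2 + 71*h*u^2 - 6*h*u + 105*u^3 + 8*u^2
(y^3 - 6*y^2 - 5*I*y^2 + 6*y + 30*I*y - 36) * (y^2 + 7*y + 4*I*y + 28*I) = y^5 + y^4 - I*y^4 - 16*y^3 - I*y^3 + 26*y^2 + 66*I*y^2 - 1092*y + 24*I*y - 1008*I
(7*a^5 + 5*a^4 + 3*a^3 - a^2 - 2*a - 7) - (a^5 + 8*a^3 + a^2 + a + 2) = 6*a^5 + 5*a^4 - 5*a^3 - 2*a^2 - 3*a - 9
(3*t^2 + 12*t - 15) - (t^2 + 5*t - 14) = 2*t^2 + 7*t - 1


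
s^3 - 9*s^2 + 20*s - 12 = (s - 6)*(s - 2)*(s - 1)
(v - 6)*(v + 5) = v^2 - v - 30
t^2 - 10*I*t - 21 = (t - 7*I)*(t - 3*I)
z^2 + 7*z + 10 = (z + 2)*(z + 5)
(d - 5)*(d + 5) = d^2 - 25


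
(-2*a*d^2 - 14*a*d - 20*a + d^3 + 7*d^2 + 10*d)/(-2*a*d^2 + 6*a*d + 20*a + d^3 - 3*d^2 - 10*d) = (d + 5)/(d - 5)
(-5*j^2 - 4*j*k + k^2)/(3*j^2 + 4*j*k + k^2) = (-5*j + k)/(3*j + k)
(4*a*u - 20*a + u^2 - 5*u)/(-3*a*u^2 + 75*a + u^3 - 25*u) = (4*a + u)/(-3*a*u - 15*a + u^2 + 5*u)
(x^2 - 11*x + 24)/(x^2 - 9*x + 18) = (x - 8)/(x - 6)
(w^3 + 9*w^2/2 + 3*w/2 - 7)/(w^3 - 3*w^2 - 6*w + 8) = (w + 7/2)/(w - 4)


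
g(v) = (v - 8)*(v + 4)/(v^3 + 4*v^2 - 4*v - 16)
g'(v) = (v - 8)*(v + 4)*(-3*v^2 - 8*v + 4)/(v^3 + 4*v^2 - 4*v - 16)^2 + (v - 8)/(v^3 + 4*v^2 - 4*v - 16) + (v + 4)/(v^3 + 4*v^2 - 4*v - 16)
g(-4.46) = -0.78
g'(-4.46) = -0.38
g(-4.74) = -0.69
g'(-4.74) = -0.30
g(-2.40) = -5.91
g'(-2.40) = -15.55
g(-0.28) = 2.11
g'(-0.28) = -0.56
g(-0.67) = 2.44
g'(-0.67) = -1.20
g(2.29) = -4.59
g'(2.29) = 17.70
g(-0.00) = 2.00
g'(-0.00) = -0.25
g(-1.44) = 4.90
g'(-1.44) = -7.85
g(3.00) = -1.00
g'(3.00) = 1.40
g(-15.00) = -0.10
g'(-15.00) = -0.00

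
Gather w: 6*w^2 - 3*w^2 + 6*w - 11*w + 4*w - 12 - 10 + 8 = 3*w^2 - w - 14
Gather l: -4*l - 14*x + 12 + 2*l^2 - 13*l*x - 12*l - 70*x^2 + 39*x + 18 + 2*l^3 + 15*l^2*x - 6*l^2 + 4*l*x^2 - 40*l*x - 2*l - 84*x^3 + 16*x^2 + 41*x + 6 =2*l^3 + l^2*(15*x - 4) + l*(4*x^2 - 53*x - 18) - 84*x^3 - 54*x^2 + 66*x + 36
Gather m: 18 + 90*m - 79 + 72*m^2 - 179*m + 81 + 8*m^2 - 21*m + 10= 80*m^2 - 110*m + 30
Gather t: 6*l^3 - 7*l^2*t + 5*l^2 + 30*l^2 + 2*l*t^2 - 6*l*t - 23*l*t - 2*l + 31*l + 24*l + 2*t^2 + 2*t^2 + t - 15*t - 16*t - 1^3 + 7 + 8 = 6*l^3 + 35*l^2 + 53*l + t^2*(2*l + 4) + t*(-7*l^2 - 29*l - 30) + 14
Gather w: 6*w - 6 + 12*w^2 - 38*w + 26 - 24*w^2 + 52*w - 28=-12*w^2 + 20*w - 8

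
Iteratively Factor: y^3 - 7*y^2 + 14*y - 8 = (y - 1)*(y^2 - 6*y + 8) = (y - 4)*(y - 1)*(y - 2)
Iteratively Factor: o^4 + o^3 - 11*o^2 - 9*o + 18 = (o - 1)*(o^3 + 2*o^2 - 9*o - 18) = (o - 1)*(o + 2)*(o^2 - 9) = (o - 1)*(o + 2)*(o + 3)*(o - 3)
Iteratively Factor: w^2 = (w)*(w)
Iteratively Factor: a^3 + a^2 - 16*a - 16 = (a + 4)*(a^2 - 3*a - 4) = (a - 4)*(a + 4)*(a + 1)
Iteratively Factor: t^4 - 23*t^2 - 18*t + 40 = (t + 2)*(t^3 - 2*t^2 - 19*t + 20) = (t + 2)*(t + 4)*(t^2 - 6*t + 5) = (t - 5)*(t + 2)*(t + 4)*(t - 1)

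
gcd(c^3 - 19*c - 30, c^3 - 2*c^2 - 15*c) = c^2 - 2*c - 15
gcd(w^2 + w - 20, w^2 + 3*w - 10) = w + 5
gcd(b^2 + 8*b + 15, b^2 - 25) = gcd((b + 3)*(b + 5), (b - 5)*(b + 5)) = b + 5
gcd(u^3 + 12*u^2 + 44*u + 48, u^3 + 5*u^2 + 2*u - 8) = u^2 + 6*u + 8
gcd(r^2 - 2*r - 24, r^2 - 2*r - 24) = r^2 - 2*r - 24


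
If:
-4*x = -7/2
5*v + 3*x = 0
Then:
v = -21/40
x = 7/8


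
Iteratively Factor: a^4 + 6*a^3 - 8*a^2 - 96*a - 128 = (a - 4)*(a^3 + 10*a^2 + 32*a + 32) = (a - 4)*(a + 4)*(a^2 + 6*a + 8) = (a - 4)*(a + 2)*(a + 4)*(a + 4)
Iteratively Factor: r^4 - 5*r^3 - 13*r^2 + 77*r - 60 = (r - 3)*(r^3 - 2*r^2 - 19*r + 20) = (r - 3)*(r - 1)*(r^2 - r - 20) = (r - 5)*(r - 3)*(r - 1)*(r + 4)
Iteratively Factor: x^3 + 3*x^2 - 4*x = (x)*(x^2 + 3*x - 4) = x*(x + 4)*(x - 1)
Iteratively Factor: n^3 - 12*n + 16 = (n + 4)*(n^2 - 4*n + 4) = (n - 2)*(n + 4)*(n - 2)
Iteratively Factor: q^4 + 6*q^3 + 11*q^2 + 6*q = (q)*(q^3 + 6*q^2 + 11*q + 6) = q*(q + 2)*(q^2 + 4*q + 3) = q*(q + 1)*(q + 2)*(q + 3)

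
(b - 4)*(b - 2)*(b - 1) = b^3 - 7*b^2 + 14*b - 8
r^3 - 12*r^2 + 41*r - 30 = (r - 6)*(r - 5)*(r - 1)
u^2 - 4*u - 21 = (u - 7)*(u + 3)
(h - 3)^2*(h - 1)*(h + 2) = h^4 - 5*h^3 + h^2 + 21*h - 18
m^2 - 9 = (m - 3)*(m + 3)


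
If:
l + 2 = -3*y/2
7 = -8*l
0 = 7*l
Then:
No Solution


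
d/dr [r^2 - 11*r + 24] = 2*r - 11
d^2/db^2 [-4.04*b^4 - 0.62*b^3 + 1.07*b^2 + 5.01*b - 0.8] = -48.48*b^2 - 3.72*b + 2.14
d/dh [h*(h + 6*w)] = 2*h + 6*w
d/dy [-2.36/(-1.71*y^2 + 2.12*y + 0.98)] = (5.0032 - 8.0712*y)/(-1.71*y^2 + 2.12*y + 0.98)^2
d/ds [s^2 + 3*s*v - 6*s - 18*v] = 2*s + 3*v - 6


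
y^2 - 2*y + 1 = (y - 1)^2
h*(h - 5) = h^2 - 5*h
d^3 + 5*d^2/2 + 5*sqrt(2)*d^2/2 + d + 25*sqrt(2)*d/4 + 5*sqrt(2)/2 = (d + 1/2)*(d + 2)*(d + 5*sqrt(2)/2)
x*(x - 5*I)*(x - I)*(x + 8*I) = x^4 + 2*I*x^3 + 43*x^2 - 40*I*x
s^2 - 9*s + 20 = (s - 5)*(s - 4)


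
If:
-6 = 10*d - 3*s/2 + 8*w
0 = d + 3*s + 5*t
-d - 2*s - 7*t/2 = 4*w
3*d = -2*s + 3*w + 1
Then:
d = -820/1783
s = 2300/1783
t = -1216/1783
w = 119/1783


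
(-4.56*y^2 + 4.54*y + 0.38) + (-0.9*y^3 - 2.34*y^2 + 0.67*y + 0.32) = -0.9*y^3 - 6.9*y^2 + 5.21*y + 0.7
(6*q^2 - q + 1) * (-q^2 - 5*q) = -6*q^4 - 29*q^3 + 4*q^2 - 5*q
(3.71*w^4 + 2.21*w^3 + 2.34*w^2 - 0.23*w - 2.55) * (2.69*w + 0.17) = 9.9799*w^5 + 6.5756*w^4 + 6.6703*w^3 - 0.2209*w^2 - 6.8986*w - 0.4335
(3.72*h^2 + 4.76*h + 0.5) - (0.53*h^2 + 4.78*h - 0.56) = 3.19*h^2 - 0.0200000000000005*h + 1.06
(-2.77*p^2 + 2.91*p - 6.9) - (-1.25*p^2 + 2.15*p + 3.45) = -1.52*p^2 + 0.76*p - 10.35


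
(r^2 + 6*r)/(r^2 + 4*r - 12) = r/(r - 2)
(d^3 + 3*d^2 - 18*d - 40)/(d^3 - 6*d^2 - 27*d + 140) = (d + 2)/(d - 7)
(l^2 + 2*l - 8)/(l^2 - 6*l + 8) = (l + 4)/(l - 4)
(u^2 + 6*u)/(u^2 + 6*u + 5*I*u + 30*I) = u/(u + 5*I)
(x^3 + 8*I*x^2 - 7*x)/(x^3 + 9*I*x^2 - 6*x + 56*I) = x*(x + I)/(x^2 + 2*I*x + 8)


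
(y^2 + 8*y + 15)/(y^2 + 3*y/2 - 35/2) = 2*(y + 3)/(2*y - 7)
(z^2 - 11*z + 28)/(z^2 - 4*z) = (z - 7)/z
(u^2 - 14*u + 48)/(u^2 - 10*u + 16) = (u - 6)/(u - 2)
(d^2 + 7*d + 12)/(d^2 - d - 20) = (d + 3)/(d - 5)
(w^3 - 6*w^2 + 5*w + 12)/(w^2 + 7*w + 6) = (w^2 - 7*w + 12)/(w + 6)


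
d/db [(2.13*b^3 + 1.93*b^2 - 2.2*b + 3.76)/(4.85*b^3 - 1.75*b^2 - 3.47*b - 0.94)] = (-13.088*b^4 + 6.55779999999999*b^3 - 71.2617*b^2 + 9.5316*b + 15.1152)/(23.5225*b^6 - 16.975*b^5 - 30.5965*b^4 + 3.027*b^3 + 15.3309*b^2 + 6.5236*b + 0.8836)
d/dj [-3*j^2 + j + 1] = 1 - 6*j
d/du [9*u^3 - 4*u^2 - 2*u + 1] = 27*u^2 - 8*u - 2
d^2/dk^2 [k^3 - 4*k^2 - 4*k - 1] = 6*k - 8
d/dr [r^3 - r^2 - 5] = r*(3*r - 2)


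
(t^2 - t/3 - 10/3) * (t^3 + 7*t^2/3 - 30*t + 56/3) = t^5 + 2*t^4 - 307*t^3/9 + 188*t^2/9 + 844*t/9 - 560/9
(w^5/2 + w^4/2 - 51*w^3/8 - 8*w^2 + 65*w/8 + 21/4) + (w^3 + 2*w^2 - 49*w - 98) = w^5/2 + w^4/2 - 43*w^3/8 - 6*w^2 - 327*w/8 - 371/4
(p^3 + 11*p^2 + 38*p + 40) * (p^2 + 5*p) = p^5 + 16*p^4 + 93*p^3 + 230*p^2 + 200*p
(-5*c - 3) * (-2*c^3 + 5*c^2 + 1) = 10*c^4 - 19*c^3 - 15*c^2 - 5*c - 3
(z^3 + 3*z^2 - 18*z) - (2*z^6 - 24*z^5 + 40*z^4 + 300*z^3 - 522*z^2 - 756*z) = -2*z^6 + 24*z^5 - 40*z^4 - 299*z^3 + 525*z^2 + 738*z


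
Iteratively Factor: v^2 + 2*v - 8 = (v + 4)*(v - 2)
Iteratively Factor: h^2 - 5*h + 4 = (h - 4)*(h - 1)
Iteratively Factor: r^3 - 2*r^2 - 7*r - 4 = (r - 4)*(r^2 + 2*r + 1) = (r - 4)*(r + 1)*(r + 1)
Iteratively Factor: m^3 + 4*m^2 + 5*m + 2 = (m + 1)*(m^2 + 3*m + 2) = (m + 1)*(m + 2)*(m + 1)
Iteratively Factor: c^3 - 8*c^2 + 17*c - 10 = (c - 2)*(c^2 - 6*c + 5) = (c - 2)*(c - 1)*(c - 5)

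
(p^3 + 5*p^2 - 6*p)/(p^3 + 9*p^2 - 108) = p*(p - 1)/(p^2 + 3*p - 18)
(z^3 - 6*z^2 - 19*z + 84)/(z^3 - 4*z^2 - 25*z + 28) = (z - 3)/(z - 1)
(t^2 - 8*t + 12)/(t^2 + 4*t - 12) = (t - 6)/(t + 6)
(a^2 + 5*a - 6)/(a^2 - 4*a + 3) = (a + 6)/(a - 3)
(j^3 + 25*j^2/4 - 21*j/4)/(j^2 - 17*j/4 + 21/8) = 2*j*(j + 7)/(2*j - 7)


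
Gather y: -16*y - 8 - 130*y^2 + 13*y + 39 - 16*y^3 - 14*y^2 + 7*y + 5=-16*y^3 - 144*y^2 + 4*y + 36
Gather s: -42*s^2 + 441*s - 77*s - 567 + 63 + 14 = -42*s^2 + 364*s - 490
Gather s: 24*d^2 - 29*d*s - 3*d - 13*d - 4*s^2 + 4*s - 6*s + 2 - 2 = 24*d^2 - 16*d - 4*s^2 + s*(-29*d - 2)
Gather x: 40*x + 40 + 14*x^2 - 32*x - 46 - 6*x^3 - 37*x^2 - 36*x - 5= -6*x^3 - 23*x^2 - 28*x - 11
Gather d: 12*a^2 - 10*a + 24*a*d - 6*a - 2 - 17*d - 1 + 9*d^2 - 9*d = 12*a^2 - 16*a + 9*d^2 + d*(24*a - 26) - 3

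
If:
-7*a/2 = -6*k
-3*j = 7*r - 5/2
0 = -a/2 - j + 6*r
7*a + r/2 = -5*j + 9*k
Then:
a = -305/108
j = 215/216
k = -2135/1296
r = -5/72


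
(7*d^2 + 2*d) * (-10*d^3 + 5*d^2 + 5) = -70*d^5 + 15*d^4 + 10*d^3 + 35*d^2 + 10*d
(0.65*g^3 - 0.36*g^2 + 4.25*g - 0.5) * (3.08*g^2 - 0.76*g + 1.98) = 2.002*g^5 - 1.6028*g^4 + 14.6506*g^3 - 5.4828*g^2 + 8.795*g - 0.99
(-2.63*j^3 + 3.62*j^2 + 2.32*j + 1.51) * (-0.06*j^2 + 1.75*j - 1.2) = 0.1578*j^5 - 4.8197*j^4 + 9.3518*j^3 - 0.374600000000001*j^2 - 0.1415*j - 1.812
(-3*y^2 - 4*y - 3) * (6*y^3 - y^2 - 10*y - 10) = -18*y^5 - 21*y^4 + 16*y^3 + 73*y^2 + 70*y + 30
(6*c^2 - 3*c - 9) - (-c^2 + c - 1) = 7*c^2 - 4*c - 8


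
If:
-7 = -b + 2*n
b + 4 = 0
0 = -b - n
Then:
No Solution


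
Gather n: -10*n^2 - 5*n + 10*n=-10*n^2 + 5*n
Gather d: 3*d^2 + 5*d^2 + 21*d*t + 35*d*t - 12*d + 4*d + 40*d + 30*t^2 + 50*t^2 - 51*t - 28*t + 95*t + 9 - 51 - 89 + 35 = 8*d^2 + d*(56*t + 32) + 80*t^2 + 16*t - 96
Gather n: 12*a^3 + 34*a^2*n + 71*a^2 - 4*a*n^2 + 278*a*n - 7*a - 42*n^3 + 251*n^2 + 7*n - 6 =12*a^3 + 71*a^2 - 7*a - 42*n^3 + n^2*(251 - 4*a) + n*(34*a^2 + 278*a + 7) - 6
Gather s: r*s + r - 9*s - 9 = r + s*(r - 9) - 9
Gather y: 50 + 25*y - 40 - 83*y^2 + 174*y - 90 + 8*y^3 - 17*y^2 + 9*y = 8*y^3 - 100*y^2 + 208*y - 80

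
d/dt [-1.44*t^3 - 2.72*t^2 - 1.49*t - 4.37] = -4.32*t^2 - 5.44*t - 1.49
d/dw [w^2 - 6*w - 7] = 2*w - 6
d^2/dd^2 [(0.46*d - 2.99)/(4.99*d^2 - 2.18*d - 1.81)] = ((31.8458 - 13.7724*d)*(-4.99*d^2 + 2.18*d + 1.81) - (0.46*d - 2.99)*(9.98*d - 2.18)*(19.96*d - 4.36))/(-4.99*d^2 + 2.18*d + 1.81)^3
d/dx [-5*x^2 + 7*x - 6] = 7 - 10*x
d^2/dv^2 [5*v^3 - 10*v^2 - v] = 30*v - 20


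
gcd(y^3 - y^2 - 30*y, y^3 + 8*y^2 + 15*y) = y^2 + 5*y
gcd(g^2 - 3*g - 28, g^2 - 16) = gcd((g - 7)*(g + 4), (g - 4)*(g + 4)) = g + 4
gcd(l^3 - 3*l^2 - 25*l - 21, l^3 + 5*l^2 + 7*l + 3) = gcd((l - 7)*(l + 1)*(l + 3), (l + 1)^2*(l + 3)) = l^2 + 4*l + 3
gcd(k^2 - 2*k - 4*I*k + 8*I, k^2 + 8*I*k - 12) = 1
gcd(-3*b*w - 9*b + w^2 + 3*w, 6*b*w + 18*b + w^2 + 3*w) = w + 3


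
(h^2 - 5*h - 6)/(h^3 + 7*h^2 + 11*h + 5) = (h - 6)/(h^2 + 6*h + 5)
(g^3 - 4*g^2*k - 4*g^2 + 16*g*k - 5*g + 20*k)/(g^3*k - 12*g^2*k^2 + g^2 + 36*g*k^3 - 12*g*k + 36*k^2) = (g^3 - 4*g^2*k - 4*g^2 + 16*g*k - 5*g + 20*k)/(g^3*k - 12*g^2*k^2 + g^2 + 36*g*k^3 - 12*g*k + 36*k^2)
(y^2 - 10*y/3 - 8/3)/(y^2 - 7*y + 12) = (y + 2/3)/(y - 3)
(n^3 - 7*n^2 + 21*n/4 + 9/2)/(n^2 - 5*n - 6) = (n^2 - n - 3/4)/(n + 1)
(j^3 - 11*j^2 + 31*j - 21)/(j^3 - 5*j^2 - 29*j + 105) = (j - 1)/(j + 5)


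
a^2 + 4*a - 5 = (a - 1)*(a + 5)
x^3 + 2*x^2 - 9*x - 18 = (x - 3)*(x + 2)*(x + 3)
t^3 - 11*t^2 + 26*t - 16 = (t - 8)*(t - 2)*(t - 1)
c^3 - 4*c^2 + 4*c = c*(c - 2)^2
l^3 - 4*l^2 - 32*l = l*(l - 8)*(l + 4)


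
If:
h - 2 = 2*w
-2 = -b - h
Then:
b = -2*w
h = 2*w + 2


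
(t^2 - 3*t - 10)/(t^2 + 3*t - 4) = (t^2 - 3*t - 10)/(t^2 + 3*t - 4)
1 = 1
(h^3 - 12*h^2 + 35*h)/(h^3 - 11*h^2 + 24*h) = (h^2 - 12*h + 35)/(h^2 - 11*h + 24)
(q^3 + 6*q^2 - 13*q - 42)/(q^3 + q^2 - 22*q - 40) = (q^2 + 4*q - 21)/(q^2 - q - 20)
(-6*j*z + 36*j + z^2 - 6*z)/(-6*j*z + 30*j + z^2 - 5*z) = (z - 6)/(z - 5)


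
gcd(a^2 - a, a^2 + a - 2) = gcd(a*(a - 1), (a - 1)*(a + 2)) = a - 1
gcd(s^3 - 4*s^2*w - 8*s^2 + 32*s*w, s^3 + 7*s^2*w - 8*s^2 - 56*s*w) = s^2 - 8*s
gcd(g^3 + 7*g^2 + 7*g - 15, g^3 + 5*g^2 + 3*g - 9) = g^2 + 2*g - 3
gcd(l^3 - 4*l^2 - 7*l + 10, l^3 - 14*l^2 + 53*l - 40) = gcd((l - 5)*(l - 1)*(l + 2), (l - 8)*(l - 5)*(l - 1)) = l^2 - 6*l + 5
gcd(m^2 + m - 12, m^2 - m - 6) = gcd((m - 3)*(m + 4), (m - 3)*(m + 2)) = m - 3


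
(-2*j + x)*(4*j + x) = -8*j^2 + 2*j*x + x^2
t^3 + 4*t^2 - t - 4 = (t - 1)*(t + 1)*(t + 4)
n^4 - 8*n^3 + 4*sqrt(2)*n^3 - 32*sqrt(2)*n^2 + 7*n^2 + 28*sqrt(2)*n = n*(n - 7)*(n - 1)*(n + 4*sqrt(2))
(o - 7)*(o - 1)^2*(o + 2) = o^4 - 7*o^3 - 3*o^2 + 23*o - 14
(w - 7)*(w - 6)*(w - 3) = w^3 - 16*w^2 + 81*w - 126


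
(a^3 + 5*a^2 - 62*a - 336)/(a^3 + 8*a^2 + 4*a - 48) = (a^2 - a - 56)/(a^2 + 2*a - 8)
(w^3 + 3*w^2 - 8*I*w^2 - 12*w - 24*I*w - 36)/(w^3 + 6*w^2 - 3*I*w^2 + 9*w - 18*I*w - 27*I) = (w^2 - 8*I*w - 12)/(w^2 + 3*w*(1 - I) - 9*I)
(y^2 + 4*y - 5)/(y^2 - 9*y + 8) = (y + 5)/(y - 8)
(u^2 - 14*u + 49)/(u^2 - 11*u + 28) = (u - 7)/(u - 4)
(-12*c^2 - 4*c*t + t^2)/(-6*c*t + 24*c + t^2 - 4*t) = (2*c + t)/(t - 4)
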